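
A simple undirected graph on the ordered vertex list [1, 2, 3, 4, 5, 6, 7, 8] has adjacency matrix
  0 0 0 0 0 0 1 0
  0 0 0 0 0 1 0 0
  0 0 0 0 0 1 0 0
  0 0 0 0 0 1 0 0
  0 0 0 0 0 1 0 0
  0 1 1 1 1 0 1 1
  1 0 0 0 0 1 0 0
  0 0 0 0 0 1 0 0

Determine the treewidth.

1

A width-1 tree decomposition is:
Bags: B1 = {4, 6}  B2 = {6, 8}  B3 = {2, 6}  B4 = {6, 7}  B5 = {3, 6}  B6 = {1, 7}  B7 = {5, 6}
Tree: B1–B2, B1–B3, B2–B4, B1–B5, B4–B6, B4–B7
Each bag holds 2 vertices, so the decomposition has width 1, which upper-bounds the treewidth. Any graph with an edge has treewidth ≥ 1, and G has the edge 4–6. Hence tw(G) = 1 exactly.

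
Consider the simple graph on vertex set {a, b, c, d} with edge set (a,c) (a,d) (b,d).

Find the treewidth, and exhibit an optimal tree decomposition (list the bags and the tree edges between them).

Every bag has size at most 2, so the width is 2 − 1 = 1 and tw(G) ≤ 1. Since G has at least one edge (e.g. d–b), it is not an edgeless graph, so tw(G) ≥ 1. Combining the bounds, tw(G) = 1.

Treewidth 1.
One optimal decomposition is:
Bags: B1 = {b, d}  B2 = {a, d}  B3 = {a, c}
Tree: B1–B2, B2–B3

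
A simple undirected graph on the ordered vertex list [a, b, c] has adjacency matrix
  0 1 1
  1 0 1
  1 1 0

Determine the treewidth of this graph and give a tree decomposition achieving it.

With just one bag of size 3, the width is 3 − 1 = 2, so tw(G) ≤ 2. Conversely, {a, b, c} is a clique of size 3, and the vertices of any clique must share a bag in every tree decomposition; so some bag has ≥ 3 vertices and tw(G) ≥ 2. Hence tw(G) = 2 exactly.

Treewidth 2.
Bags: B1 = {a, b, c}
Tree: (single bag)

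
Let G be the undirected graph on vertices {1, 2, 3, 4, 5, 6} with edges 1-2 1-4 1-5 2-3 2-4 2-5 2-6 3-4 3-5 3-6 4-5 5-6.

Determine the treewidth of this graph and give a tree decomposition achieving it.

Each bag holds 4 vertices, so the decomposition has width 3, which upper-bounds the treewidth. On the other hand G contains the 4-clique {1, 2, 4, 5}. A clique must lie in a single bag of any decomposition, so no decomposition can have width below 3. The upper and lower bounds meet at 3, so that is the treewidth.

Treewidth 3.
Bags: B1 = {1, 2, 4, 5}  B2 = {2, 3, 4, 5}  B3 = {2, 3, 5, 6}
Tree: B1–B2, B2–B3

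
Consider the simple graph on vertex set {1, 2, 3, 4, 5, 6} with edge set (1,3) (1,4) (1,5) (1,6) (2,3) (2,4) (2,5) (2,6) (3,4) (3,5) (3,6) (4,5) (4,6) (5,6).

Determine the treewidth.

A width-4 tree decomposition is:
Bags: B1 = {1, 3, 4, 5, 6}  B2 = {2, 3, 4, 5, 6}
Tree: B1–B2
Every bag has size at most 5, so the width is 5 − 1 = 4 and tw(G) ≤ 4. On the other hand G contains the 5-clique {1, 3, 4, 5, 6}. A clique must lie in a single bag of any decomposition, so no decomposition can have width below 4. Therefore the treewidth is 4.

4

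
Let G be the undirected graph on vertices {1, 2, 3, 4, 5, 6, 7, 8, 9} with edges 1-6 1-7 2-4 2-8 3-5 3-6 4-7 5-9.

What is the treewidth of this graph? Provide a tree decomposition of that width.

Every bag has size at most 2, so the width is 2 − 1 = 1 and tw(G) ≤ 1. G has an edge, so its treewidth is at least 1. Hence tw(G) = 1 exactly.

Treewidth 1.
One such decomposition:
Bags: B1 = {5, 9}  B2 = {3, 5}  B3 = {3, 6}  B4 = {1, 6}  B5 = {1, 7}  B6 = {4, 7}  B7 = {2, 4}  B8 = {2, 8}
Tree: B1–B2, B2–B3, B3–B4, B4–B5, B5–B6, B6–B7, B7–B8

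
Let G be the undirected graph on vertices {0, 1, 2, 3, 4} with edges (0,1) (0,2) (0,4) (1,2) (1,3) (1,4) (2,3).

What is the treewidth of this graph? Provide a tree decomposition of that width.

Every bag has size at most 3, so the width is 3 − 1 = 2 and tw(G) ≤ 2. For the lower bound, the 3 vertices {0, 1, 2} are pairwise adjacent, and any tree decomposition puts a clique entirely inside one bag — forcing width ≥ 2. The upper and lower bounds meet at 2, so that is the treewidth.

Treewidth 2.
Bags: B1 = {0, 1, 2}  B2 = {0, 1, 4}  B3 = {1, 2, 3}
Tree: B1–B2, B1–B3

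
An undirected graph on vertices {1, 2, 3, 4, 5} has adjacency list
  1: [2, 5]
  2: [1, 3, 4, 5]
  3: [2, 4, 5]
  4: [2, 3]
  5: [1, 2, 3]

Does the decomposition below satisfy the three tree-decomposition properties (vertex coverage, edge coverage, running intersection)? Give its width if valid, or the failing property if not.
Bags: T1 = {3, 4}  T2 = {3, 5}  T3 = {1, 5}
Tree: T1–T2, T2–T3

No — vertex 2 appears in no bag.

A tree decomposition must satisfy three properties: every vertex lies in some bag; for every edge, both endpoints lie together in some bag; and for every vertex, the bags containing it form a connected subtree. Here vertex 2 appears in no bag, so the decomposition is invalid.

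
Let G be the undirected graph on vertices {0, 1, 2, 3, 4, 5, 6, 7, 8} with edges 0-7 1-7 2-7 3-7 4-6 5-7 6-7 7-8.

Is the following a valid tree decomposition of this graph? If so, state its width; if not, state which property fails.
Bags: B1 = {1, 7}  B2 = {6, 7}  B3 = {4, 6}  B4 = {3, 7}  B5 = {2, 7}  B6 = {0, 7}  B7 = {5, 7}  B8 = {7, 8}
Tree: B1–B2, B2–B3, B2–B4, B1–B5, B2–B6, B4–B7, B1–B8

Yes; width 1.

Vertex coverage: the bags together contain {0, 1, 2, 3, 4, 5, 6, 7, 8}, the full vertex set. Edge coverage: each edge of G has both endpoints in at least one bag. Running intersection: for every vertex, the bags containing it form a connected subtree. All three properties hold, so this is a valid tree decomposition of width max|bag| − 1 = 1, and hence tw(G) ≤ 1.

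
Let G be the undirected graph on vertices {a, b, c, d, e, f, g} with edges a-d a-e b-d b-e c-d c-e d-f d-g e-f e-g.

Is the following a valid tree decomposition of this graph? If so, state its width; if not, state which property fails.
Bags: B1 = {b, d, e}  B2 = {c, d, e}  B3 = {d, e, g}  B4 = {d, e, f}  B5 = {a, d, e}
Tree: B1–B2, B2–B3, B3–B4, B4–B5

Vertex coverage: the bags together contain {a, b, c, d, e, f, g}, the full vertex set. Edge coverage: each edge of G has both endpoints in at least one bag. Running intersection: for every vertex, the bags containing it form a connected subtree. All three properties hold, so this is a valid tree decomposition of width max|bag| − 1 = 2, and hence tw(G) ≤ 2.

Yes; width 2.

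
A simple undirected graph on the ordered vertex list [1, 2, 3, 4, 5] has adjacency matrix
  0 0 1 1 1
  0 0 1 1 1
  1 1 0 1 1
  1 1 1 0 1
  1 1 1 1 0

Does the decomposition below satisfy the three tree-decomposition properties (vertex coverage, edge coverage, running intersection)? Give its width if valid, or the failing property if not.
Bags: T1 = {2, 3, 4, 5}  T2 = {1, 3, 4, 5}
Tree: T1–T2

Checking the three conditions: (i) the bags cover all of {1, 2, 3, 4, 5}; (ii) for each edge, some bag contains both endpoints; (iii) the bags containing any fixed vertex form a subtree. All hold, so the decomposition is valid with width 4 − 1 = 3.

Yes; width 3.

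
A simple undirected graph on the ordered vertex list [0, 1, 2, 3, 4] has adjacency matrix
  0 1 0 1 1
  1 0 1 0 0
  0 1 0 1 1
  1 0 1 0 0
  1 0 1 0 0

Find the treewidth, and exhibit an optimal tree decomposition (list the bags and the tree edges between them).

Every bag has size at most 3, so the width is 3 − 1 = 2 and tw(G) ≤ 2. For the lower bound, G contains the cycle 2–3–0–1–2, so G is not a forest; only forests have treewidth ≤ 1, hence tw(G) ≥ 2. Combining the bounds, tw(G) = 2.

Treewidth 2.
Bags: B1 = {0, 2, 3}  B2 = {0, 1, 2}  B3 = {0, 2, 4}
Tree: B1–B2, B2–B3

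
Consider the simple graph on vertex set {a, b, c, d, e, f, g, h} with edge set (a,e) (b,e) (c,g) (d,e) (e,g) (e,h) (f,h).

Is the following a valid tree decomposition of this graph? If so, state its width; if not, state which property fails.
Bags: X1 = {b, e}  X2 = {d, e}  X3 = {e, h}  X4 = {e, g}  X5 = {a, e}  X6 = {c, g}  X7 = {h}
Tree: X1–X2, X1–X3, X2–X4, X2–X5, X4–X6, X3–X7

A tree decomposition must satisfy three properties: every vertex lies in some bag; for every edge, both endpoints lie together in some bag; and for every vertex, the bags containing it form a connected subtree. Here vertex f appears in no bag, so the decomposition is invalid.

No — vertex f appears in no bag.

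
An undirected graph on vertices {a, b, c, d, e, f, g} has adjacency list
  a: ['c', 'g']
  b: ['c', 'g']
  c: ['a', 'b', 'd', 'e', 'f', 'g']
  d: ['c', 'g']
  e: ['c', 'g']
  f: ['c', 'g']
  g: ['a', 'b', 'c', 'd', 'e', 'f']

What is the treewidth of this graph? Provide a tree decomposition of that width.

The largest bag has 3 vertices, giving width 2; this decomposition certifies tw(G) ≤ 2. Conversely, {c, d, g} is a clique of size 3, and the vertices of any clique must share a bag in every tree decomposition; so some bag has ≥ 3 vertices and tw(G) ≥ 2. Therefore the treewidth is 2.

Treewidth 2.
One optimal decomposition is:
Bags: B1 = {b, c, g}  B2 = {c, f, g}  B3 = {c, e, g}  B4 = {c, d, g}  B5 = {a, c, g}
Tree: B1–B2, B1–B3, B2–B4, B2–B5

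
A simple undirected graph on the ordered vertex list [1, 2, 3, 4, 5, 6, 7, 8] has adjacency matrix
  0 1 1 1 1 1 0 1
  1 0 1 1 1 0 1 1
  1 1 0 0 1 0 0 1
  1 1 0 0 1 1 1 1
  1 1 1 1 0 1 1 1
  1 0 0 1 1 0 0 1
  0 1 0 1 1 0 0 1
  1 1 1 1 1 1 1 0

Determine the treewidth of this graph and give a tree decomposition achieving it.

Treewidth 4.
One such decomposition:
Bags: B1 = {1, 2, 4, 5, 8}  B2 = {1, 2, 3, 5, 8}  B3 = {2, 4, 5, 7, 8}  B4 = {1, 4, 5, 6, 8}
Tree: B1–B2, B1–B3, B1–B4

Each bag holds 5 vertices, so the decomposition has width 4, which upper-bounds the treewidth. For the lower bound, the 5 vertices {1, 2, 3, 5, 8} are pairwise adjacent, and any tree decomposition puts a clique entirely inside one bag — forcing width ≥ 4. The upper and lower bounds meet at 4, so that is the treewidth.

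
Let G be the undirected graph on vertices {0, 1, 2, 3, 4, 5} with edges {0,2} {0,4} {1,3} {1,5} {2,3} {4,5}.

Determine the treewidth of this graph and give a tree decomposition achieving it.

The largest bag has 3 vertices, giving width 2; this decomposition certifies tw(G) ≤ 2. For the lower bound, G contains the cycle 1–3–2–0–4–5–1, so G is not a forest; only forests have treewidth ≤ 1, hence tw(G) ≥ 2. Hence tw(G) = 2 exactly.

Treewidth 2.
Bags: B1 = {1, 2, 3}  B2 = {0, 1, 2}  B3 = {0, 1, 4}  B4 = {1, 4, 5}
Tree: B1–B2, B2–B3, B3–B4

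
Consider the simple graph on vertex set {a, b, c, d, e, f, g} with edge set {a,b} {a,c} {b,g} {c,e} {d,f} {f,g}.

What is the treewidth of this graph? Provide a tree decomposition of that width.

Treewidth 1.
One such decomposition:
Bags: B1 = {c, e}  B2 = {a, c}  B3 = {a, b}  B4 = {b, g}  B5 = {f, g}  B6 = {d, f}
Tree: B1–B2, B2–B3, B3–B4, B4–B5, B5–B6

The largest bag has 2 vertices, giving width 1; this decomposition certifies tw(G) ≤ 1. G has an edge, so its treewidth is at least 1. Combining the bounds, tw(G) = 1.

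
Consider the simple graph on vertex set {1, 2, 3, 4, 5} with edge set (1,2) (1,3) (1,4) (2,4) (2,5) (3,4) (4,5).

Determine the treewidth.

A width-2 tree decomposition is:
Bags: B1 = {1, 3, 4}  B2 = {1, 2, 4}  B3 = {2, 4, 5}
Tree: B1–B2, B2–B3
Every bag has size at most 3, so the width is 3 − 1 = 2 and tw(G) ≤ 2. For the lower bound, the 3 vertices {1, 2, 4} are pairwise adjacent, and any tree decomposition puts a clique entirely inside one bag — forcing width ≥ 2. Hence tw(G) = 2 exactly.

2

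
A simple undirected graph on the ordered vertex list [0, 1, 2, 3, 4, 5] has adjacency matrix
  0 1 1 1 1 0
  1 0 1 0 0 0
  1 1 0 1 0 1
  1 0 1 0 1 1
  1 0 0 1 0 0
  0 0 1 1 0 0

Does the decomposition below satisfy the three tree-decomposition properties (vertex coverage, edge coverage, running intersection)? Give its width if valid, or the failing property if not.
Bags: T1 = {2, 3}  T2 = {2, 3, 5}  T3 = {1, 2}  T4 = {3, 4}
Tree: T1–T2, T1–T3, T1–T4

No — vertex 0 appears in no bag.

A tree decomposition must satisfy three properties: every vertex lies in some bag; for every edge, both endpoints lie together in some bag; and for every vertex, the bags containing it form a connected subtree. Here vertex 0 appears in no bag, so the decomposition is invalid.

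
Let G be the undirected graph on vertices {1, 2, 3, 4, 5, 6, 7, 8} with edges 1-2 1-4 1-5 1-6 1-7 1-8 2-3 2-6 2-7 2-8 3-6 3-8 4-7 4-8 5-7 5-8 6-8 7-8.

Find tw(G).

3

A width-3 tree decomposition is:
Bags: B1 = {1, 2, 7, 8}  B2 = {1, 2, 6, 8}  B3 = {1, 5, 7, 8}  B4 = {1, 4, 7, 8}  B5 = {2, 3, 6, 8}
Tree: B1–B2, B1–B3, B1–B4, B2–B5
Every bag has size at most 4, so the width is 4 − 1 = 3 and tw(G) ≤ 3. On the other hand G contains the 4-clique {1, 2, 6, 8}. A clique must lie in a single bag of any decomposition, so no decomposition can have width below 3. Therefore the treewidth is 3.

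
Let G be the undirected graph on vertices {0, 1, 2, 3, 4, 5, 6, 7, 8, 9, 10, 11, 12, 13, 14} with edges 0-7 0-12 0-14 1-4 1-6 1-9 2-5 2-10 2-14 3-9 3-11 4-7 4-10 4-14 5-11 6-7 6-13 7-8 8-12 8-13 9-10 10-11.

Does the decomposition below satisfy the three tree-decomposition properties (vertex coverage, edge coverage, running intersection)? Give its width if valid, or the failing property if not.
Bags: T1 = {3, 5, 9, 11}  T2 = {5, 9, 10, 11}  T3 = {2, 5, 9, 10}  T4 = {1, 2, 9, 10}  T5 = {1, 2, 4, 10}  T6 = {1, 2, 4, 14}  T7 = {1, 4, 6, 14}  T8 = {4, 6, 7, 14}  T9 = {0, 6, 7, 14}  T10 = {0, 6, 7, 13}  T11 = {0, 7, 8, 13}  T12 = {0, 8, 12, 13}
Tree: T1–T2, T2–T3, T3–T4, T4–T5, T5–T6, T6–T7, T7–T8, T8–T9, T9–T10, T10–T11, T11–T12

Checking the three conditions: (i) the bags cover all of {0, 1, 2, 3, 4, 5, 6, 7, 8, 9, 10, 11, 12, 13, 14}; (ii) for each edge, some bag contains both endpoints; (iii) the bags containing any fixed vertex form a subtree. All hold, so the decomposition is valid with width 4 − 1 = 3.

Yes; width 3.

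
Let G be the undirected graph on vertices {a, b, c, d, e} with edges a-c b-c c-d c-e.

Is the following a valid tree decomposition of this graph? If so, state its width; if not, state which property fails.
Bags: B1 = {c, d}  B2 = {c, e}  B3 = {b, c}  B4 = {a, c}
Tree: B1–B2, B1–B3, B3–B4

Yes; width 1.

Vertex coverage: the bags together contain {a, b, c, d, e}, the full vertex set. Edge coverage: each edge of G has both endpoints in at least one bag. Running intersection: for every vertex, the bags containing it form a connected subtree. All three properties hold, so this is a valid tree decomposition of width max|bag| − 1 = 1, and hence tw(G) ≤ 1.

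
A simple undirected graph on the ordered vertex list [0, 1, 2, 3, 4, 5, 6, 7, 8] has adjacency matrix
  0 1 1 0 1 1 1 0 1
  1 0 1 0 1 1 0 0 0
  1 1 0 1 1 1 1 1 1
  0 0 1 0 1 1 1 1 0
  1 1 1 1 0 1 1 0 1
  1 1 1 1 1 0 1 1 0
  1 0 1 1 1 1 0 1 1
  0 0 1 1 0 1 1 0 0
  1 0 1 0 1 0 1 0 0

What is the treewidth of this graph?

A width-4 tree decomposition is:
Bags: B1 = {2, 3, 5, 6, 7}  B2 = {2, 3, 4, 5, 6}  B3 = {0, 2, 4, 5, 6}  B4 = {0, 2, 4, 6, 8}  B5 = {0, 1, 2, 4, 5}
Tree: B1–B2, B2–B3, B3–B4, B3–B5
Each bag holds 5 vertices, so the decomposition has width 4, which upper-bounds the treewidth. Conversely, {0, 2, 4, 6, 8} is a clique of size 5, and the vertices of any clique must share a bag in every tree decomposition; so some bag has ≥ 5 vertices and tw(G) ≥ 4. The upper and lower bounds meet at 4, so that is the treewidth.

4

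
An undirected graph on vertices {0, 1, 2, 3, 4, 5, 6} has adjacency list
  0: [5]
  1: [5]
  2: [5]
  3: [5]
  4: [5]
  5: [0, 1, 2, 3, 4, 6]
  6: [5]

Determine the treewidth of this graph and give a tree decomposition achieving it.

Treewidth 1.
Bags: B1 = {2, 5}  B2 = {1, 5}  B3 = {0, 5}  B4 = {5, 6}  B5 = {3, 5}  B6 = {4, 5}
Tree: B1–B2, B1–B3, B1–B4, B1–B5, B5–B6

Each bag holds 2 vertices, so the decomposition has width 1, which upper-bounds the treewidth. Any graph with an edge has treewidth ≥ 1, and G has the edge 2–5. The upper and lower bounds meet at 1, so that is the treewidth.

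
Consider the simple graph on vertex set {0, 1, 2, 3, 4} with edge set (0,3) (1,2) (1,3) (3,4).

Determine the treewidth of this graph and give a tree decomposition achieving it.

Every bag has size at most 2, so the width is 2 − 1 = 1 and tw(G) ≤ 1. Since G has at least one edge (e.g. 0–3), it is not an edgeless graph, so tw(G) ≥ 1. Hence tw(G) = 1 exactly.

Treewidth 1.
One optimal decomposition is:
Bags: B1 = {0, 3}  B2 = {1, 3}  B3 = {1, 2}  B4 = {3, 4}
Tree: B1–B2, B2–B3, B1–B4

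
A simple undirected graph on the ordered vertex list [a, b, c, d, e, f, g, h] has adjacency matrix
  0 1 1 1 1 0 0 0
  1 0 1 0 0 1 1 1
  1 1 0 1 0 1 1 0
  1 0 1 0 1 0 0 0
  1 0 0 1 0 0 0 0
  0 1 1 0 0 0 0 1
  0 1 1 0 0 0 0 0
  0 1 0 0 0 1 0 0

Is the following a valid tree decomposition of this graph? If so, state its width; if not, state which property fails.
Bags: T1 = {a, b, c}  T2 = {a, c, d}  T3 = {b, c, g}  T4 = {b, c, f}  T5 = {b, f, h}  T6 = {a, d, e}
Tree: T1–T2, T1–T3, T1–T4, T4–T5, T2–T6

Yes; width 2.

Every vertex of G appears in some bag (union = {a, b, c, d, e, f, g, h}); every edge is covered by a bag; and for each vertex v the set of bags containing v is connected in the bag tree. The decomposition is therefore valid. The largest bag has 3 vertices, so the width is 2.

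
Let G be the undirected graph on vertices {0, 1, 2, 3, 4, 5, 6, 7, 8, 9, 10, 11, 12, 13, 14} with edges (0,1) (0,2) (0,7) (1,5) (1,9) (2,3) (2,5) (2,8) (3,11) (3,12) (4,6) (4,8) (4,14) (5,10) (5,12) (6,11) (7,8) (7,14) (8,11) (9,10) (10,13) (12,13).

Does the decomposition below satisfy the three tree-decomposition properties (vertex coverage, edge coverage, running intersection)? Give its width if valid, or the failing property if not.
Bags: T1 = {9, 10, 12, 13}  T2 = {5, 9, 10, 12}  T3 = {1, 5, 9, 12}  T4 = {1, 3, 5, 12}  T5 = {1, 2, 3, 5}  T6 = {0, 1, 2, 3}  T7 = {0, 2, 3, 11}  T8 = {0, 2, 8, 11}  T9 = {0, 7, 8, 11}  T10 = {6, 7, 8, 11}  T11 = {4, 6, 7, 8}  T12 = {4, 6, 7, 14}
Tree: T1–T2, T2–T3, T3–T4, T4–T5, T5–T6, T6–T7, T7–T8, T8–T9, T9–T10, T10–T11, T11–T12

Checking the three conditions: (i) the bags cover all of {0, 1, 2, 3, 4, 5, 6, 7, 8, 9, 10, 11, 12, 13, 14}; (ii) for each edge, some bag contains both endpoints; (iii) the bags containing any fixed vertex form a subtree. All hold, so the decomposition is valid with width 4 − 1 = 3.

Yes; width 3.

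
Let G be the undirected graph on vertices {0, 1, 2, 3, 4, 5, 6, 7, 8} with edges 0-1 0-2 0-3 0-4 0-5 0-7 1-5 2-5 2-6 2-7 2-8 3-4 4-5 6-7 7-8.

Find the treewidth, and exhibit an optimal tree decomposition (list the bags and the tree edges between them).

Every bag has size at most 3, so the width is 3 − 1 = 2 and tw(G) ≤ 2. On the other hand G contains the 3-clique {0, 3, 4}. A clique must lie in a single bag of any decomposition, so no decomposition can have width below 2. The upper and lower bounds meet at 2, so that is the treewidth.

Treewidth 2.
One optimal decomposition is:
Bags: B1 = {0, 2, 5}  B2 = {0, 4, 5}  B3 = {0, 2, 7}  B4 = {0, 1, 5}  B5 = {2, 7, 8}  B6 = {2, 6, 7}  B7 = {0, 3, 4}
Tree: B1–B2, B1–B3, B2–B4, B3–B5, B5–B6, B2–B7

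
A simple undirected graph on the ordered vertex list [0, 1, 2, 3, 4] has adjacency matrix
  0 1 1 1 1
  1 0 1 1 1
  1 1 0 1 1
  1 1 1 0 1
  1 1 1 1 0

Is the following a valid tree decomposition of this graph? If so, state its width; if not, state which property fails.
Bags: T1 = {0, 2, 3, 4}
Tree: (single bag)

A tree decomposition must satisfy three properties: every vertex lies in some bag; for every edge, both endpoints lie together in some bag; and for every vertex, the bags containing it form a connected subtree. Here vertex 1 appears in no bag, so the decomposition is invalid.

No — vertex 1 appears in no bag.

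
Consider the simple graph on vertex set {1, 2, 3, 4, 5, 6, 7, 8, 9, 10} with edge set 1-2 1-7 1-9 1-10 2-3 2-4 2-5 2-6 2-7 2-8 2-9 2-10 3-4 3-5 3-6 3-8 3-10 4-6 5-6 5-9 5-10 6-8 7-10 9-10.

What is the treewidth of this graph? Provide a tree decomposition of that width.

Treewidth 3.
One optimal decomposition is:
Bags: B1 = {2, 5, 9, 10}  B2 = {2, 3, 5, 10}  B3 = {2, 3, 5, 6}  B4 = {2, 3, 4, 6}  B5 = {2, 3, 6, 8}  B6 = {1, 2, 9, 10}  B7 = {1, 2, 7, 10}
Tree: B1–B2, B2–B3, B3–B4, B4–B5, B1–B6, B6–B7

The largest bag has 4 vertices, giving width 3; this decomposition certifies tw(G) ≤ 3. On the other hand G contains the 4-clique {1, 2, 9, 10}. A clique must lie in a single bag of any decomposition, so no decomposition can have width below 3. Therefore the treewidth is 3.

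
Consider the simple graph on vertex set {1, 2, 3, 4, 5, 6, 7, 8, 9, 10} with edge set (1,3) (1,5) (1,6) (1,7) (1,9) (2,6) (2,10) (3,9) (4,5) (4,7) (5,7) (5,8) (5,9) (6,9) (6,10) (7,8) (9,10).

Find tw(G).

2

A width-2 tree decomposition is:
Bags: B1 = {5, 7, 8}  B2 = {1, 5, 7}  B3 = {1, 5, 9}  B4 = {1, 6, 9}  B5 = {6, 9, 10}  B6 = {4, 5, 7}  B7 = {1, 3, 9}  B8 = {2, 6, 10}
Tree: B1–B2, B2–B3, B3–B4, B4–B5, B1–B6, B3–B7, B5–B8
Each bag holds 3 vertices, so the decomposition has width 2, which upper-bounds the treewidth. For the lower bound, the 3 vertices {1, 3, 9} are pairwise adjacent, and any tree decomposition puts a clique entirely inside one bag — forcing width ≥ 2. Therefore the treewidth is 2.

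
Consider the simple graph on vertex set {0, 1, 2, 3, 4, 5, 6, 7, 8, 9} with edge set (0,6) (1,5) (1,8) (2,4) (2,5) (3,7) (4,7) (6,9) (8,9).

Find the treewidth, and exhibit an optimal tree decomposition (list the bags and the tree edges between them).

Treewidth 1.
One such decomposition:
Bags: B1 = {3, 7}  B2 = {4, 7}  B3 = {2, 4}  B4 = {2, 5}  B5 = {1, 5}  B6 = {1, 8}  B7 = {8, 9}  B8 = {6, 9}  B9 = {0, 6}
Tree: B1–B2, B2–B3, B3–B4, B4–B5, B5–B6, B6–B7, B7–B8, B8–B9

Each bag holds 2 vertices, so the decomposition has width 1, which upper-bounds the treewidth. Since G has at least one edge (e.g. 3–7), it is not an edgeless graph, so tw(G) ≥ 1. Combining the bounds, tw(G) = 1.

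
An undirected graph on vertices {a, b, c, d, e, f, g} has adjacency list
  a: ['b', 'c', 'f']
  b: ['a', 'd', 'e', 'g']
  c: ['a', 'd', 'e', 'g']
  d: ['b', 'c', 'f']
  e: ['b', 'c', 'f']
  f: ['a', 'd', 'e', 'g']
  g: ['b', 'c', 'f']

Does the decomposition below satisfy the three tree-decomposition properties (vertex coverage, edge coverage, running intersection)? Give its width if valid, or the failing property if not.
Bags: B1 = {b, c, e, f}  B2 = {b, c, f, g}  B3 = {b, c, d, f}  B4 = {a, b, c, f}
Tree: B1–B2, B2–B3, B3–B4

Checking the three conditions: (i) the bags cover all of {a, b, c, d, e, f, g}; (ii) for each edge, some bag contains both endpoints; (iii) the bags containing any fixed vertex form a subtree. All hold, so the decomposition is valid with width 4 − 1 = 3.

Yes; width 3.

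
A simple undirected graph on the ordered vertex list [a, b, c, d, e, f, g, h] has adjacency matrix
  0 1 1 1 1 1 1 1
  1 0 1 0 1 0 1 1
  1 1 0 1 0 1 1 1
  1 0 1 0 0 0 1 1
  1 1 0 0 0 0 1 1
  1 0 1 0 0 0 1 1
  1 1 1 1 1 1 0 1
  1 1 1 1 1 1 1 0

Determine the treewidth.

4

A width-4 tree decomposition is:
Bags: B1 = {a, c, d, g, h}  B2 = {a, b, c, g, h}  B3 = {a, b, e, g, h}  B4 = {a, c, f, g, h}
Tree: B1–B2, B2–B3, B1–B4
The largest bag has 5 vertices, giving width 4; this decomposition certifies tw(G) ≤ 4. For the lower bound, the 5 vertices {a, b, e, g, h} are pairwise adjacent, and any tree decomposition puts a clique entirely inside one bag — forcing width ≥ 4. The upper and lower bounds meet at 4, so that is the treewidth.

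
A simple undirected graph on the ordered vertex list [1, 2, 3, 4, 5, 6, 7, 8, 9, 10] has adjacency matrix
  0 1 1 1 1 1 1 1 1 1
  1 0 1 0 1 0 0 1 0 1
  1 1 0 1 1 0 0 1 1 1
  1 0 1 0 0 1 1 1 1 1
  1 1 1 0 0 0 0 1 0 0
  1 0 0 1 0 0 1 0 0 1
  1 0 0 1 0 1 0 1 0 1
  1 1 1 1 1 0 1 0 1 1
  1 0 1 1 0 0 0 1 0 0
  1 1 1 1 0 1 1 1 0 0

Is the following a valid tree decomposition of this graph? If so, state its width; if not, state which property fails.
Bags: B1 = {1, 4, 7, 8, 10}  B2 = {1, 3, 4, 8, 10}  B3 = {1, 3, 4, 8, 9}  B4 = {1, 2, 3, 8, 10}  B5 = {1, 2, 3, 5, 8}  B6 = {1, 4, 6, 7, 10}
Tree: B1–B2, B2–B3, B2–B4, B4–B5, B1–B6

Vertex coverage: the bags together contain {1, 2, 3, 4, 5, 6, 7, 8, 9, 10}, the full vertex set. Edge coverage: each edge of G has both endpoints in at least one bag. Running intersection: for every vertex, the bags containing it form a connected subtree. All three properties hold, so this is a valid tree decomposition of width max|bag| − 1 = 4, and hence tw(G) ≤ 4.

Yes; width 4.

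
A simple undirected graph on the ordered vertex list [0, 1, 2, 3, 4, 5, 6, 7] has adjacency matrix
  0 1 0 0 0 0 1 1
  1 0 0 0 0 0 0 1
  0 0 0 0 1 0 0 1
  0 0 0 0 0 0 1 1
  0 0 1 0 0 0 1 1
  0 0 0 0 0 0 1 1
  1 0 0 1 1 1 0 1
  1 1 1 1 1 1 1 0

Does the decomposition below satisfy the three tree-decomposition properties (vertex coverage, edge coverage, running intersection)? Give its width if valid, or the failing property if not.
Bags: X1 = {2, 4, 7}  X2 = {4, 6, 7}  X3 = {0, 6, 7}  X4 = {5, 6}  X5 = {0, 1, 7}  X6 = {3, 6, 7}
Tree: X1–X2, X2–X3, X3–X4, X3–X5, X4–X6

A tree decomposition must satisfy three properties: every vertex lies in some bag; for every edge, both endpoints lie together in some bag; and for every vertex, the bags containing it form a connected subtree. Here edge (7,5) lies in no bag, so the decomposition is invalid.

No — edge (7,5) lies in no bag.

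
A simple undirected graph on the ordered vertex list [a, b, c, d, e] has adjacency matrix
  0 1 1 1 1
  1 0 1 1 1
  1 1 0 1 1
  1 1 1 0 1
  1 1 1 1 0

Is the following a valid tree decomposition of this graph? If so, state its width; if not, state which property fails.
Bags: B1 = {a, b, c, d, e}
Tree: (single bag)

Checking the three conditions: (i) the bags cover all of {a, b, c, d, e}; (ii) for each edge, some bag contains both endpoints; (iii) the bags containing any fixed vertex form a subtree. All hold, so the decomposition is valid with width 5 − 1 = 4.

Yes; width 4.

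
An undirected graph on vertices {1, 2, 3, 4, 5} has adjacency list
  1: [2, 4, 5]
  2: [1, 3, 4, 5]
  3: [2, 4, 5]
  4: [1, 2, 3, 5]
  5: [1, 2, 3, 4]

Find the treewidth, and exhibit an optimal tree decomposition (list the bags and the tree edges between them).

Treewidth 3.
One optimal decomposition is:
Bags: B1 = {1, 2, 4, 5}  B2 = {2, 3, 4, 5}
Tree: B1–B2

Every bag has size at most 4, so the width is 4 − 1 = 3 and tw(G) ≤ 3. On the other hand G contains the 4-clique {1, 2, 4, 5}. A clique must lie in a single bag of any decomposition, so no decomposition can have width below 3. Combining the bounds, tw(G) = 3.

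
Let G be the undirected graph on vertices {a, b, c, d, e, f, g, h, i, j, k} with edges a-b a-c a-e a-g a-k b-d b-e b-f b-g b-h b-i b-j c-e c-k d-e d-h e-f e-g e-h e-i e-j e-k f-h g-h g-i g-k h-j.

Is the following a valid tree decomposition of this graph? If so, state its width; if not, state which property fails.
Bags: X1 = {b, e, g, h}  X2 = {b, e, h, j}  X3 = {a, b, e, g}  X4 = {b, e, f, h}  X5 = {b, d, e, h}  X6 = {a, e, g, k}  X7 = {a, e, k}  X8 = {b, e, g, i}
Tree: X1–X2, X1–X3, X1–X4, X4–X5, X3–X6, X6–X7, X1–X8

No — vertex c appears in no bag.

A tree decomposition must satisfy three properties: every vertex lies in some bag; for every edge, both endpoints lie together in some bag; and for every vertex, the bags containing it form a connected subtree. Here vertex c appears in no bag, so the decomposition is invalid.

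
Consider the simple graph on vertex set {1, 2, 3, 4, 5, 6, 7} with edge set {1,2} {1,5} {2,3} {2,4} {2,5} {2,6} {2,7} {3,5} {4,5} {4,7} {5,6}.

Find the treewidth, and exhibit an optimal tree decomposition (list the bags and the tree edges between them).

Every bag has size at most 3, so the width is 3 − 1 = 2 and tw(G) ≤ 2. Conversely, {1, 2, 5} is a clique of size 3, and the vertices of any clique must share a bag in every tree decomposition; so some bag has ≥ 3 vertices and tw(G) ≥ 2. The upper and lower bounds meet at 2, so that is the treewidth.

Treewidth 2.
One optimal decomposition is:
Bags: B1 = {2, 3, 5}  B2 = {2, 4, 5}  B3 = {2, 5, 6}  B4 = {2, 4, 7}  B5 = {1, 2, 5}
Tree: B1–B2, B1–B3, B2–B4, B1–B5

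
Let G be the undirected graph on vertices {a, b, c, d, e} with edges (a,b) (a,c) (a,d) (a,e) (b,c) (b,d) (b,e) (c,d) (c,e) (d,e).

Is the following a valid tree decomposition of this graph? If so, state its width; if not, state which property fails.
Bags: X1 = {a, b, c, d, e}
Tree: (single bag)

Yes; width 4.

Every vertex of G appears in some bag (union = {a, b, c, d, e}); every edge is covered by a bag; and for each vertex v the set of bags containing v is connected in the bag tree. The decomposition is therefore valid. The largest bag has 5 vertices, so the width is 4.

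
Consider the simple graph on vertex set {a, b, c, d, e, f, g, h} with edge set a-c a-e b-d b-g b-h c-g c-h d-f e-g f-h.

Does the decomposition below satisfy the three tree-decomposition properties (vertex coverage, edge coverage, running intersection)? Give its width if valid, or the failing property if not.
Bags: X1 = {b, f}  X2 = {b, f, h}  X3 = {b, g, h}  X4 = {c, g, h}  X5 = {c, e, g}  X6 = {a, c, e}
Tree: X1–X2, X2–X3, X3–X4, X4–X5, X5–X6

A tree decomposition must satisfy three properties: every vertex lies in some bag; for every edge, both endpoints lie together in some bag; and for every vertex, the bags containing it form a connected subtree. Here vertex d appears in no bag, so the decomposition is invalid.

No — vertex d appears in no bag.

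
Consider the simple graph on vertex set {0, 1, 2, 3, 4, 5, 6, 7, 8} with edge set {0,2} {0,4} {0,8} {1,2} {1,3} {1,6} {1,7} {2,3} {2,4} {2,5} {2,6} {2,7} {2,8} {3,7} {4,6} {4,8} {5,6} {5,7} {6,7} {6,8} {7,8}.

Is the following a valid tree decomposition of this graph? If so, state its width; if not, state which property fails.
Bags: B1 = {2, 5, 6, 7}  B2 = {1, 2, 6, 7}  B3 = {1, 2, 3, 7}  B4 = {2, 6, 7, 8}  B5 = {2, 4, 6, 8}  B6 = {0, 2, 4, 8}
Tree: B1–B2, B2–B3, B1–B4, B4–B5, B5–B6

Yes; width 3.

Checking the three conditions: (i) the bags cover all of {0, 1, 2, 3, 4, 5, 6, 7, 8}; (ii) for each edge, some bag contains both endpoints; (iii) the bags containing any fixed vertex form a subtree. All hold, so the decomposition is valid with width 4 − 1 = 3.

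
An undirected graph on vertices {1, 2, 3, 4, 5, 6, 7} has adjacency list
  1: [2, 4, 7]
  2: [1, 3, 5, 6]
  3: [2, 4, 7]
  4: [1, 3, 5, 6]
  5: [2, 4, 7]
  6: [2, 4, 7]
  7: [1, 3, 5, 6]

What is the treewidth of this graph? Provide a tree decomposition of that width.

The largest bag has 4 vertices, giving width 3; this decomposition certifies tw(G) ≤ 3. For the lower bound: the 4 vertex sets {4,6}, {2,3}, {7}, {5} are disjoint, each induces a connected subgraph, and every pair is joined by at least one edge of G. Contracting each set to a single vertex therefore yields K_{4} as a minor, and since treewidth is minor-monotone, tw(G) ≥ tw(K_{4}) = 3. Hence tw(G) = 3 exactly.

Treewidth 3.
One such decomposition:
Bags: B1 = {2, 4, 6, 7}  B2 = {2, 3, 4, 7}  B3 = {2, 4, 5, 7}  B4 = {1, 2, 4, 7}
Tree: B1–B2, B2–B3, B3–B4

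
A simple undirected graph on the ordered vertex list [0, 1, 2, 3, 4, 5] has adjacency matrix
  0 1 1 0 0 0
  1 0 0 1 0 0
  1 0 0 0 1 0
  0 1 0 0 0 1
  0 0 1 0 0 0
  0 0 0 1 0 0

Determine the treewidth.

1

A width-1 tree decomposition is:
Bags: B1 = {3, 5}  B2 = {1, 3}  B3 = {0, 1}  B4 = {0, 2}  B5 = {2, 4}
Tree: B1–B2, B2–B3, B3–B4, B4–B5
Every bag has size at most 2, so the width is 2 − 1 = 1 and tw(G) ≤ 1. Since G has at least one edge (e.g. 5–3), it is not an edgeless graph, so tw(G) ≥ 1. Hence tw(G) = 1 exactly.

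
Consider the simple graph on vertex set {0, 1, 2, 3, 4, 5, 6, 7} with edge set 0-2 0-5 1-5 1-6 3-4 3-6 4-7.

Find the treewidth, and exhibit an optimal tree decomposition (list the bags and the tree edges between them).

Every bag has size at most 2, so the width is 2 − 1 = 1 and tw(G) ≤ 1. Any graph with an edge has treewidth ≥ 1, and G has the edge 2–0. The upper and lower bounds meet at 1, so that is the treewidth.

Treewidth 1.
One such decomposition:
Bags: B1 = {0, 2}  B2 = {0, 5}  B3 = {1, 5}  B4 = {1, 6}  B5 = {3, 6}  B6 = {3, 4}  B7 = {4, 7}
Tree: B1–B2, B2–B3, B3–B4, B4–B5, B5–B6, B6–B7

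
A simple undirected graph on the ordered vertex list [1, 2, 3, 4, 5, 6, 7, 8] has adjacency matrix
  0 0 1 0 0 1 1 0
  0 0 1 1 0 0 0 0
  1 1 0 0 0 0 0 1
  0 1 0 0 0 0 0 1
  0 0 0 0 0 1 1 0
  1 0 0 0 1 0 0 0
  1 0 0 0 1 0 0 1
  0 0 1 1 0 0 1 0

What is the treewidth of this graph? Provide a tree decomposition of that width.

Treewidth 2.
Bags: B1 = {5, 6, 7}  B2 = {1, 6, 7}  B3 = {1, 7, 8}  B4 = {1, 3, 8}  B5 = {3, 4, 8}  B6 = {2, 3, 4}
Tree: B1–B2, B2–B3, B3–B4, B4–B5, B5–B6

Each bag holds 3 vertices, so the decomposition has width 2, which upper-bounds the treewidth. For the lower bound, G contains the cycle 5–6–1–7–5, so G is not a forest; only forests have treewidth ≤ 1, hence tw(G) ≥ 2. Therefore the treewidth is 2.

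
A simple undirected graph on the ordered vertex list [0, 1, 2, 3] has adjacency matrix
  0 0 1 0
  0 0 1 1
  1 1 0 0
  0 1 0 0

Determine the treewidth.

1

A width-1 tree decomposition is:
Bags: B1 = {1, 2}  B2 = {1, 3}  B3 = {0, 2}
Tree: B1–B2, B1–B3
Every bag has size at most 2, so the width is 2 − 1 = 1 and tw(G) ≤ 1. Since G has at least one edge (e.g. 1–2), it is not an edgeless graph, so tw(G) ≥ 1. Combining the bounds, tw(G) = 1.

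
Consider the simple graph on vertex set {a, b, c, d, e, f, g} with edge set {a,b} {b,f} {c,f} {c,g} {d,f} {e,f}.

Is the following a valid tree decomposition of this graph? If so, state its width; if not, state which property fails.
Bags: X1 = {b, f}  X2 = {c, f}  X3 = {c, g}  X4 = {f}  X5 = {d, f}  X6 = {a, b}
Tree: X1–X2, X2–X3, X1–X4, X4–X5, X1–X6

No — vertex e appears in no bag.

A tree decomposition must satisfy three properties: every vertex lies in some bag; for every edge, both endpoints lie together in some bag; and for every vertex, the bags containing it form a connected subtree. Here vertex e appears in no bag, so the decomposition is invalid.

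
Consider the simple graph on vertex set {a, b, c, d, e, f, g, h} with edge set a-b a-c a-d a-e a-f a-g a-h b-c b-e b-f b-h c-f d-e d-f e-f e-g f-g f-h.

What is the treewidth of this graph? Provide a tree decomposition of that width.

The largest bag has 4 vertices, giving width 3; this decomposition certifies tw(G) ≤ 3. Conversely, {a, d, e, f} is a clique of size 4, and the vertices of any clique must share a bag in every tree decomposition; so some bag has ≥ 4 vertices and tw(G) ≥ 3. Therefore the treewidth is 3.

Treewidth 3.
One optimal decomposition is:
Bags: B1 = {a, d, e, f}  B2 = {a, b, e, f}  B3 = {a, e, f, g}  B4 = {a, b, c, f}  B5 = {a, b, f, h}
Tree: B1–B2, B1–B3, B2–B4, B2–B5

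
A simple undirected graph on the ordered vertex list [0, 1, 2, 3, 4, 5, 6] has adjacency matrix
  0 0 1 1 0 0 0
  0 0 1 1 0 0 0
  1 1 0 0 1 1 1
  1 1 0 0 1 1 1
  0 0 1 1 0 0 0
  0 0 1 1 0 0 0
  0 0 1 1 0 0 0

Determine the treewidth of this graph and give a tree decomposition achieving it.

Treewidth 2.
One such decomposition:
Bags: B1 = {1, 2, 3}  B2 = {2, 3, 6}  B3 = {2, 3, 5}  B4 = {0, 2, 3}  B5 = {2, 3, 4}
Tree: B1–B2, B2–B3, B3–B4, B4–B5

Each bag holds 3 vertices, so the decomposition has width 2, which upper-bounds the treewidth. Since 3–1–2–6–3 is a cycle in G, G is not acyclic. Forests are exactly the graphs of treewidth ≤ 1, so tw(G) ≥ 2. The upper and lower bounds meet at 2, so that is the treewidth.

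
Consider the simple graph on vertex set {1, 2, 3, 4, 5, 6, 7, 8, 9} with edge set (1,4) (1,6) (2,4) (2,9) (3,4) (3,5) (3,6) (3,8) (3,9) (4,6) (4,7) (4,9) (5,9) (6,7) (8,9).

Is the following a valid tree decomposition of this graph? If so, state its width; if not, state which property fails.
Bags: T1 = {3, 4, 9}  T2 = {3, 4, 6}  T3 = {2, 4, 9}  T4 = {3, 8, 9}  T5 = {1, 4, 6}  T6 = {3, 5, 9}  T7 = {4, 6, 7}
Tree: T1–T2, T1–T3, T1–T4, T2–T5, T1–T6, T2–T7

Yes; width 2.

Checking the three conditions: (i) the bags cover all of {1, 2, 3, 4, 5, 6, 7, 8, 9}; (ii) for each edge, some bag contains both endpoints; (iii) the bags containing any fixed vertex form a subtree. All hold, so the decomposition is valid with width 3 − 1 = 2.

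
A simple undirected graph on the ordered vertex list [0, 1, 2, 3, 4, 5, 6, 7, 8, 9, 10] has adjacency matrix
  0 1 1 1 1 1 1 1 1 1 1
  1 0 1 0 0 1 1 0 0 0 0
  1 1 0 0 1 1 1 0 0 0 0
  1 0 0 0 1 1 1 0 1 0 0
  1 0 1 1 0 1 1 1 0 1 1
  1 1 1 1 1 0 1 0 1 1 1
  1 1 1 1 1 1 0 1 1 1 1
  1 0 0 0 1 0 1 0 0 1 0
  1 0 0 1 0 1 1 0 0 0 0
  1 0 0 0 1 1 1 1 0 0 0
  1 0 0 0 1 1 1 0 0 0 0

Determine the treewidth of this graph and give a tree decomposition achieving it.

Each bag holds 5 vertices, so the decomposition has width 4, which upper-bounds the treewidth. On the other hand G contains the 5-clique {0, 3, 5, 6, 8}. A clique must lie in a single bag of any decomposition, so no decomposition can have width below 4. Hence tw(G) = 4 exactly.

Treewidth 4.
Bags: B1 = {0, 3, 4, 5, 6}  B2 = {0, 2, 4, 5, 6}  B3 = {0, 3, 5, 6, 8}  B4 = {0, 4, 5, 6, 9}  B5 = {0, 1, 2, 5, 6}  B6 = {0, 4, 5, 6, 10}  B7 = {0, 4, 6, 7, 9}
Tree: B1–B2, B1–B3, B1–B4, B2–B5, B2–B6, B4–B7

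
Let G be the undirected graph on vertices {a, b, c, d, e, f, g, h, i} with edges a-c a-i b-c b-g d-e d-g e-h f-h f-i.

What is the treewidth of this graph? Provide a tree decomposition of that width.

Treewidth 2.
Bags: B1 = {f, h, i}  B2 = {e, h, i}  B3 = {d, e, i}  B4 = {d, g, i}  B5 = {b, g, i}  B6 = {b, c, i}  B7 = {a, c, i}
Tree: B1–B2, B2–B3, B3–B4, B4–B5, B5–B6, B6–B7

Every bag has size at most 3, so the width is 3 − 1 = 2 and tw(G) ≤ 2. Since i–f–h–e–d–g–b–c–a–i is a cycle in G, G is not acyclic. Forests are exactly the graphs of treewidth ≤ 1, so tw(G) ≥ 2. Combining the bounds, tw(G) = 2.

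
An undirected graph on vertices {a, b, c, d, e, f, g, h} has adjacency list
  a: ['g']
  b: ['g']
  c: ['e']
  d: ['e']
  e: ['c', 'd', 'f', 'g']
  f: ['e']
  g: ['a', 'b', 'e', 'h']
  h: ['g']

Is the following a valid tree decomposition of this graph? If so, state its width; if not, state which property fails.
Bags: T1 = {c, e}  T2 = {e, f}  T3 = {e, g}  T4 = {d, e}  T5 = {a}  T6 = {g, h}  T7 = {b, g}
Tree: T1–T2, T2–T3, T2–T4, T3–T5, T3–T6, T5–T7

No — edge (g,a) lies in no bag.

A tree decomposition must satisfy three properties: every vertex lies in some bag; for every edge, both endpoints lie together in some bag; and for every vertex, the bags containing it form a connected subtree. Here edge (g,a) lies in no bag, so the decomposition is invalid.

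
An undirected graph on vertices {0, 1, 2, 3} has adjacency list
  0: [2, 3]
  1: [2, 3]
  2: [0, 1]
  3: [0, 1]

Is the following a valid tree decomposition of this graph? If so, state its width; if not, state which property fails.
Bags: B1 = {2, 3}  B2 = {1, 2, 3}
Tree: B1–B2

No — vertex 0 appears in no bag.

A tree decomposition must satisfy three properties: every vertex lies in some bag; for every edge, both endpoints lie together in some bag; and for every vertex, the bags containing it form a connected subtree. Here vertex 0 appears in no bag, so the decomposition is invalid.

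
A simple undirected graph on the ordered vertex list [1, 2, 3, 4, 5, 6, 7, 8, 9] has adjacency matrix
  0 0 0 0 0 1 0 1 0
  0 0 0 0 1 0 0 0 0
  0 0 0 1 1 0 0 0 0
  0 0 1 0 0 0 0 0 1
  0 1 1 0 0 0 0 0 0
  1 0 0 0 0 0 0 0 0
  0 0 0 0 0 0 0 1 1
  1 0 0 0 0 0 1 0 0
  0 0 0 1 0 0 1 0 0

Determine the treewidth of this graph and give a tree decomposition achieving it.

Treewidth 1.
Bags: B1 = {2, 5}  B2 = {3, 5}  B3 = {3, 4}  B4 = {4, 9}  B5 = {7, 9}  B6 = {7, 8}  B7 = {1, 8}  B8 = {1, 6}
Tree: B1–B2, B2–B3, B3–B4, B4–B5, B5–B6, B6–B7, B7–B8

The largest bag has 2 vertices, giving width 1; this decomposition certifies tw(G) ≤ 1. Since G has at least one edge (e.g. 2–5), it is not an edgeless graph, so tw(G) ≥ 1. Hence tw(G) = 1 exactly.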